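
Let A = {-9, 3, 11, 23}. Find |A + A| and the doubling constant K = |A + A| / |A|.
K = |A + A| / |A| = 9/4

Enumerate A + A = {a + b : a, b ∈ A}. With |A| = 4, there are |A|^2 = 16 ordered sum pairs; collecting distinct values, A + A = {-18, -6, 2, 6, 14, 22, 26, 34, 46}, so |A + A| = 9. Thus K = 9/4. For comparison, the minimum possible |A + A| over all 4-element sets is 2·4 − 1 = 7 (so min K = 7/4), attained only by arithmetic progressions.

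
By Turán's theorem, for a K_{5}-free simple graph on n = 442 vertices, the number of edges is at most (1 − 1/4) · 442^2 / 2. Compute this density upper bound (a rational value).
Turán density bound = (3/4) · 442^2/2 = 146523/2 ≈ 73261.5

Turán's theorem: ex(n, K_{r+1}) is achieved by the complete r-partite Turán graph T(n, r) with parts as balanced as possible, and is at most (1 − 1/r) · n^2/2. For r = 4, n = 442: the density bound is (3/4) · 195364/2 = 146523/2 ≈ 73261.5. The integer-valued extremum is e(T(442, 4)) = 73261, which is strictly less than the density bound 146523/2 since 4 ∤ 442 (the parts of T(442, 4) cannot all be equal).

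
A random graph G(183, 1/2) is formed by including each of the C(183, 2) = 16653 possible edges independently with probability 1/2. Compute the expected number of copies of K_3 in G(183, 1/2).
E[# K_3] = C(183, 3) · (1/2)^C(3, 2) = 1004731 / 2^3 = 125591.375

For each 3-subset S of vertices (there are C(183, 3) = 1004731 such S), let X_S = 1 if S induces a K_3 (all C(3, 2) = 3 edges present). Then P(X_S = 1) = (1/2)^3 = 1/8. By linearity of expectation, E[# K_3] = C(183, 3) · (1/2)^3 = 1004731 / 8 = 125591.375.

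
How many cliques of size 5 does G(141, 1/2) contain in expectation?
E[# K_5] = C(141, 5) · (1/2)^C(5, 2) = 432295143 / 2^10 ≈ 422163.225586

For each 5-subset S of vertices (there are C(141, 5) = 432295143 such S), let X_S = 1 if S induces a K_5 (all C(5, 2) = 10 edges present). Then P(X_S = 1) = (1/2)^10 = 1/1024. By linearity of expectation, E[# K_5] = C(141, 5) · (1/2)^10 = 432295143 / 1024 ≈ 422163.225586.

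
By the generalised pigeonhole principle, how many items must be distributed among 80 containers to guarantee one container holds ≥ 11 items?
n = (11 − 1)·80 + 1 = 801

By the generalised pigeonhole principle, to guarantee some box contains ≥ r objects we need more than (r − 1) · k objects total. Threshold: n = (r − 1) · k + 1. With r = 11 and k = 80: n = 10 · 80 + 1 = 800 + 1 = 801. For n = 800 = 10 · 80, we can put exactly 10 objects in every box, avoiding 11 in any single one — so 801 is tight.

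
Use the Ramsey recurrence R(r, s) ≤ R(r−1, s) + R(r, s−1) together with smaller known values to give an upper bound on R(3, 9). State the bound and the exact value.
R(3, 9) ≤ R(2, 9) + R(3, 8) = 9 + 28 = 37; exact value R(3, 9) = 36.

The Erdős–Szekeres recurrence R(r, s) ≤ R(r−1, s) + R(r, s−1) applied to (r, s) = (3, 9) gives
  R(3, 9) ≤ R(2, 9) + R(3, 8) = 9 + 28 = 37.
(Recall R(2, k) = k and R is symmetric.) The recurrence is not tight here (it gives 37, but the exact value is R(3, 9) = 36); the tight upper bound requires a sharper argument than the simple recurrence, combined with a lower-bound construction on K_{35}.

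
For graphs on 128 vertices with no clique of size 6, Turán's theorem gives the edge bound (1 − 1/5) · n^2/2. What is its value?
Turán density bound = (4/5) · 128^2/2 = 32768/5 ≈ 6553.6

Turán's theorem: ex(n, K_{r+1}) is achieved by the complete r-partite Turán graph T(n, r) with parts as balanced as possible, and is at most (1 − 1/r) · n^2/2. For r = 5, n = 128: the density bound is (4/5) · 16384/2 = 32768/5 ≈ 6553.6. The integer-valued extremum is e(T(128, 5)) = 6553, which is strictly less than the density bound 32768/5 since 5 ∤ 128 (the parts of T(128, 5) cannot all be equal).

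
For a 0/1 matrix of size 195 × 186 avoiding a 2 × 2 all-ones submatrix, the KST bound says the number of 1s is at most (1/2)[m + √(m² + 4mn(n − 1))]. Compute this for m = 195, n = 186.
z(195, 186; 2, 2) ≤ (1/2)[195 + √(195² + 4·195·186·185)] = (1/2)[195 + √26877825] = 2689.6914

Kővári–Sós–Turán: let r_1, ..., r_195 be the row sums and z = Σ r_i the total number of 1s. Each pair of columns can share at most one row with both entries 1 (else a 2×2 all-ones block appears), so Σ_i C(r_i, 2) ≤ C(186, 2) = 17205. By convexity Σ_i C(r_i, 2) ≥ 195·C(z/195, 2) = z(z − 195)/(2·195), giving z² − 195z − 195·186·185 ≤ 0 and hence z ≤ (1/2)[195 + √(38025 + 4·6709950)] = (1/2)[195 + √26877825] ≈ (1/2)(195 + 5184.3828) = 2689.6914.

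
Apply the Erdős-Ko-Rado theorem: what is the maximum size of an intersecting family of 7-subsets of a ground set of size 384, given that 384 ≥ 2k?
max |F| = C(383, 6) = 4214724798753

Erdős-Ko-Rado (1961): when n ≥ 2k, max |F| = C(n−1, k−1). The bound is attained by the star {A : i ∈ A} for any fixed i ∈ [n]. Here C(384−1, 7−1) = C(383, 6) = 4214724798753.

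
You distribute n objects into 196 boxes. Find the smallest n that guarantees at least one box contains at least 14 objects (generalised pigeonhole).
n = (14 − 1)·196 + 1 = 2549

By the generalised pigeonhole principle, to guarantee some box contains ≥ r objects we need more than (r − 1) · k objects total. Threshold: n = (r − 1) · k + 1. With r = 14 and k = 196: n = 13 · 196 + 1 = 2548 + 1 = 2549. For n = 2548 = 13 · 196, we can put exactly 13 objects in every box, avoiding 14 in any single one — so 2549 is tight.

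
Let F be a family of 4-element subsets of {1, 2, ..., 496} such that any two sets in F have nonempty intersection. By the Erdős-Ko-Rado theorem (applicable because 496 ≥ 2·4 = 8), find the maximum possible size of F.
max |F| = C(495, 3) = 20092215

The Erdős-Ko-Rado theorem states: for n ≥ 2k, an intersecting family of k-subsets of an n-element set has size at most C(n − 1, k − 1), with equality for 'star' families {A ⊆ [n] : |A| = k, i ∈ A} (fix an element i). For n = 496, k = 4: C(495, 3) = 20092215.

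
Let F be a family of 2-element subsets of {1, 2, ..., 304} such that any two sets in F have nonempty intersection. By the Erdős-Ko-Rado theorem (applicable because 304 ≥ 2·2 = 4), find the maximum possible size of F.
max |F| = C(303, 1) = 303

The Erdős-Ko-Rado theorem states: for n ≥ 2k, an intersecting family of k-subsets of an n-element set has size at most C(n − 1, k − 1), with equality for 'star' families {A ⊆ [n] : |A| = k, i ∈ A} (fix an element i). For n = 304, k = 2: C(303, 1) = 303.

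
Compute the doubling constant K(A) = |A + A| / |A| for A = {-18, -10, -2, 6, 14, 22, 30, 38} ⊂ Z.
K = |A + A| / |A| = 15/8

Enumerate A + A = {a + b : a, b ∈ A}. With |A| = 8, there are |A|^2 = 64 ordered sum pairs; collecting distinct values, A + A = {-36, -28, -20, -12, -4, 4, 12, 20, 28, 36, 44, 52, 60, 68, 76}, so |A + A| = 15. Thus K = 15/8. Here |A + A| = 2|A| − 1 = 15, the minimum possible — so K = 15/8 is minimal, which holds iff A is an arithmetic progression.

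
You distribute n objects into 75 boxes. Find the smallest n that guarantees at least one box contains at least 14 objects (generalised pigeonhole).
n = (14 − 1)·75 + 1 = 976

By the generalised pigeonhole principle, to guarantee some box contains ≥ r objects we need more than (r − 1) · k objects total. Threshold: n = (r − 1) · k + 1. With r = 14 and k = 75: n = 13 · 75 + 1 = 975 + 1 = 976. For n = 975 = 13 · 75, we can put exactly 13 objects in every box, avoiding 14 in any single one — so 976 is tight.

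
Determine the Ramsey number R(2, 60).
R(2, 60) = 60

R(2, k) = k for all k ≥ 2: in a 2-colouring of K_k, either some edge is red (a red K_2) or all edges are blue (a blue K_k). And K_{59} coloured all-blue has no blue K_60, so R(2, 60) > 59. Hence R(2, 60) = 60.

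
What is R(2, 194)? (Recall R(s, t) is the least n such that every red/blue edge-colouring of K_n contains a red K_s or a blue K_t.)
R(2, 194) = 194

R(2, k) = k for all k ≥ 2: in a 2-colouring of K_k, either some edge is red (a red K_2) or all edges are blue (a blue K_k). And K_{193} coloured all-blue has no blue K_194, so R(2, 194) > 193. Hence R(2, 194) = 194.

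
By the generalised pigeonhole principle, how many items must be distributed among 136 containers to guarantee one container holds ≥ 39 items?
n = (39 − 1)·136 + 1 = 5169

By the generalised pigeonhole principle, to guarantee some box contains ≥ r objects we need more than (r − 1) · k objects total. Threshold: n = (r − 1) · k + 1. With r = 39 and k = 136: n = 38 · 136 + 1 = 5168 + 1 = 5169. For n = 5168 = 38 · 136, we can put exactly 38 objects in every box, avoiding 39 in any single one — so 5169 is tight.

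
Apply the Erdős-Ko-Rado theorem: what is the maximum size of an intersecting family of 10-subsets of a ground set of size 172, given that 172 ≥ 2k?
max |F| = C(171, 9) = 278110855548955

The Erdős-Ko-Rado theorem states: for n ≥ 2k, an intersecting family of k-subsets of an n-element set has size at most C(n − 1, k − 1), with equality for 'star' families {A ⊆ [n] : |A| = k, i ∈ A} (fix an element i). For n = 172, k = 10: C(171, 9) = 278110855548955.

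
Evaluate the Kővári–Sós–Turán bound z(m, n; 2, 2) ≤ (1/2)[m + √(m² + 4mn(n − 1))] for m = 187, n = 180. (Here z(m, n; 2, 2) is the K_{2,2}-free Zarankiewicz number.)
z(187, 180; 2, 2) ≤ (1/2)[187 + √(187² + 4·187·180·179)] = (1/2)[187 + √24135529] = 2549.8962

Kővári–Sós–Turán: let r_1, ..., r_187 be the row sums and z = Σ r_i the total number of 1s. Each pair of columns can share at most one row with both entries 1 (else a 2×2 all-ones block appears), so Σ_i C(r_i, 2) ≤ C(180, 2) = 16110. By convexity Σ_i C(r_i, 2) ≥ 187·C(z/187, 2) = z(z − 187)/(2·187), giving z² − 187z − 187·180·179 ≤ 0 and hence z ≤ (1/2)[187 + √(34969 + 4·6025140)] = (1/2)[187 + √24135529] ≈ (1/2)(187 + 4912.7924) = 2549.8962.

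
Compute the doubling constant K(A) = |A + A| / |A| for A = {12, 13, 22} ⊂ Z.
K = |A + A| / |A| = 6/3 = 2

Enumerate A + A = {a + b : a, b ∈ A}. With |A| = 3, there are |A|^2 = 9 ordered sum pairs; collecting distinct values, A + A = {24, 25, 26, 34, 35, 44}, so |A + A| = 6. Thus K = 6/3 = 2. For comparison, the minimum possible |A + A| over all 3-element sets is 2·3 − 1 = 5 (so min K = 5/3), attained only by arithmetic progressions.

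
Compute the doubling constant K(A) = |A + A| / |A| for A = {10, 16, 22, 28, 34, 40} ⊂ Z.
K = |A + A| / |A| = 11/6

Enumerate A + A = {a + b : a, b ∈ A}. With |A| = 6, there are |A|^2 = 36 ordered sum pairs; collecting distinct values, A + A = {20, 26, 32, 38, 44, 50, 56, 62, 68, 74, 80}, so |A + A| = 11. Thus K = 11/6. Here |A + A| = 2|A| − 1 = 11, the minimum possible — so K = 11/6 is minimal, which holds iff A is an arithmetic progression.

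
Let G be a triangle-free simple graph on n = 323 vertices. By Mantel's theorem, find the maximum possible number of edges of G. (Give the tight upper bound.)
ex(323, K_3) = ⌊323^2/4⌋ = 26082

Mantel (1907): a triangle-free graph on n vertices has at most ⌊n^2/4⌋ edges, with equality for the complete bipartite graph K_{⌊n/2⌋, ⌈n/2⌉}. For n = 323: ⌊323^2/4⌋ = ⌊104329/4⌋ = 26082. The extremal graph is K_{161, 162}, which has 161·162 = 26082 edges.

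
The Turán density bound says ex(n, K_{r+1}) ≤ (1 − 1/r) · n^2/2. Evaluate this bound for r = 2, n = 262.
Turán density bound = (1/2) · 262^2/2 = 17161

Turán's theorem: ex(n, K_{r+1}) is achieved by the complete r-partite Turán graph T(n, r) with parts as balanced as possible, and is at most (1 − 1/r) · n^2/2. For r = 2, n = 262: the density bound is (1/2) · 68644/2 = 17161. Since 2 ∣ 262, the Turán graph T(262, 2) has parts of equal size 131, and its edge count e(T(262, 2)) = 17161 attains the density bound exactly.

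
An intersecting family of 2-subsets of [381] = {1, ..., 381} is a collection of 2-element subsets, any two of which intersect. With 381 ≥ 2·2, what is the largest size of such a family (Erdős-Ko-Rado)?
max |F| = C(380, 1) = 380

Erdős-Ko-Rado (1961): when n ≥ 2k, max |F| = C(n−1, k−1). The bound is attained by the star {A : i ∈ A} for any fixed i ∈ [n]. Here C(381−1, 2−1) = C(380, 1) = 380.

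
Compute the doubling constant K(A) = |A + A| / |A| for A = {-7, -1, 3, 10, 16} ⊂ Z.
K = |A + A| / |A| = 14/5

Enumerate A + A = {a + b : a, b ∈ A}. With |A| = 5, there are |A|^2 = 25 ordered sum pairs; collecting distinct values, A + A = {-14, -8, -4, -2, 2, 3, 6, 9, 13, 15, 19, 20, 26, 32}, so |A + A| = 14. Thus K = 14/5. For comparison, the minimum possible |A + A| over all 5-element sets is 2·5 − 1 = 9 (so min K = 9/5), attained only by arithmetic progressions.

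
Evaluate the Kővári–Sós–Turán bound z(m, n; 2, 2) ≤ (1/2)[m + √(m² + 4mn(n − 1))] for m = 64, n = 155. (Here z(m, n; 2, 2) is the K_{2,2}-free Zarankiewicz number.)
z(64, 155; 2, 2) ≤ (1/2)[64 + √(64² + 4·64·155·154)] = (1/2)[64 + √6114816] = 1268.4077

Kővári–Sós–Turán: let r_1, ..., r_64 be the row sums and z = Σ r_i the total number of 1s. Each pair of columns can share at most one row with both entries 1 (else a 2×2 all-ones block appears), so Σ_i C(r_i, 2) ≤ C(155, 2) = 11935. By convexity Σ_i C(r_i, 2) ≥ 64·C(z/64, 2) = z(z − 64)/(2·64), giving z² − 64z − 64·155·154 ≤ 0 and hence z ≤ (1/2)[64 + √(4096 + 4·1527680)] = (1/2)[64 + √6114816] ≈ (1/2)(64 + 2472.8154) = 1268.4077.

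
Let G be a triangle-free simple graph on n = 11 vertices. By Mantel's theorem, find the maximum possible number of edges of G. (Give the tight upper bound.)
ex(11, K_3) = ⌊11^2/4⌋ = 30

Mantel (1907): a triangle-free graph on n vertices has at most ⌊n^2/4⌋ edges, with equality for the complete bipartite graph K_{⌊n/2⌋, ⌈n/2⌉}. For n = 11: ⌊11^2/4⌋ = ⌊121/4⌋ = 30. The extremal graph is K_{5, 6}, which has 5·6 = 30 edges.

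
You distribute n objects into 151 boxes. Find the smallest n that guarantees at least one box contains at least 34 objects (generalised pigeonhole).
n = (34 − 1)·151 + 1 = 4984

By the generalised pigeonhole principle, to guarantee some box contains ≥ r objects we need more than (r − 1) · k objects total. Threshold: n = (r − 1) · k + 1. With r = 34 and k = 151: n = 33 · 151 + 1 = 4983 + 1 = 4984. For n = 4983 = 33 · 151, we can put exactly 33 objects in every box, avoiding 34 in any single one — so 4984 is tight.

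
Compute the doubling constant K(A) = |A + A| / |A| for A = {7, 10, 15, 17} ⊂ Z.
K = |A + A| / |A| = 10/4 = 5/2

Enumerate A + A = {a + b : a, b ∈ A}. With |A| = 4, there are |A|^2 = 16 ordered sum pairs; collecting distinct values, A + A = {14, 17, 20, 22, 24, 25, 27, 30, 32, 34}, so |A + A| = 10. Thus K = 10/4 = 5/2. For comparison, the minimum possible |A + A| over all 4-element sets is 2·4 − 1 = 7 (so min K = 7/4), attained only by arithmetic progressions.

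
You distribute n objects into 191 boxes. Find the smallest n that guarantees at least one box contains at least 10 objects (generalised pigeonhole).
n = (10 − 1)·191 + 1 = 1720

By the generalised pigeonhole principle, to guarantee some box contains ≥ r objects we need more than (r − 1) · k objects total. Threshold: n = (r − 1) · k + 1. With r = 10 and k = 191: n = 9 · 191 + 1 = 1719 + 1 = 1720. For n = 1719 = 9 · 191, we can put exactly 9 objects in every box, avoiding 10 in any single one — so 1720 is tight.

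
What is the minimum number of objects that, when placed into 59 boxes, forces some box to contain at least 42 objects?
n = (42 − 1)·59 + 1 = 2420

By the generalised pigeonhole principle, to guarantee some box contains ≥ r objects we need more than (r − 1) · k objects total. Threshold: n = (r − 1) · k + 1. With r = 42 and k = 59: n = 41 · 59 + 1 = 2419 + 1 = 2420. For n = 2419 = 41 · 59, we can put exactly 41 objects in every box, avoiding 42 in any single one — so 2420 is tight.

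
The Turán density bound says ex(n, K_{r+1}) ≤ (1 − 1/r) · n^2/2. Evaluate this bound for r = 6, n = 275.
Turán density bound = (5/6) · 275^2/2 = 378125/12 ≈ 31510.4167

Turán's theorem: ex(n, K_{r+1}) is achieved by the complete r-partite Turán graph T(n, r) with parts as balanced as possible, and is at most (1 − 1/r) · n^2/2. For r = 6, n = 275: the density bound is (5/6) · 75625/2 = 378125/12 ≈ 31510.4167. The integer-valued extremum is e(T(275, 6)) = 31510, which is strictly less than the density bound 378125/12 since 6 ∤ 275 (the parts of T(275, 6) cannot all be equal).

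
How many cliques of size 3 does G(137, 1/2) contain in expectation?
E[# K_3] = C(137, 3) · (1/2)^C(3, 2) = 419220 / 2^3 = 104805/2 = 52402.5

For each 3-subset S of vertices (there are C(137, 3) = 419220 such S), let X_S = 1 if S induces a K_3 (all C(3, 2) = 3 edges present). Then P(X_S = 1) = (1/2)^3 = 1/8. By linearity of expectation, E[# K_3] = C(137, 3) · (1/2)^3 = 419220 / 8 = 104805/2 = 52402.5.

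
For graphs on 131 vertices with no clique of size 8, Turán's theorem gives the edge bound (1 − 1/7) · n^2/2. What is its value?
Turán density bound = (6/7) · 131^2/2 = 51483/7 ≈ 7354.7143

Turán's theorem: ex(n, K_{r+1}) is achieved by the complete r-partite Turán graph T(n, r) with parts as balanced as possible, and is at most (1 − 1/r) · n^2/2. For r = 7, n = 131: the density bound is (6/7) · 17161/2 = 51483/7 ≈ 7354.7143. The integer-valued extremum is e(T(131, 7)) = 7354, which is strictly less than the density bound 51483/7 since 7 ∤ 131 (the parts of T(131, 7) cannot all be equal).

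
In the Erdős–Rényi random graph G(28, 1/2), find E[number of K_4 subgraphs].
E[# K_4] = C(28, 4) · (1/2)^C(4, 2) = 20475 / 2^6 = 319.921875

For each 4-subset S of vertices (there are C(28, 4) = 20475 such S), let X_S = 1 if S induces a K_4 (all C(4, 2) = 6 edges present). Then P(X_S = 1) = (1/2)^6 = 1/64. By linearity of expectation, E[# K_4] = C(28, 4) · (1/2)^6 = 20475 / 64 = 319.921875.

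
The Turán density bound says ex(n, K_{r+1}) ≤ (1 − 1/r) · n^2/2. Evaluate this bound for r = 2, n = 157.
Turán density bound = (1/2) · 157^2/2 = 24649/4 ≈ 6162.25

Turán's theorem: ex(n, K_{r+1}) is achieved by the complete r-partite Turán graph T(n, r) with parts as balanced as possible, and is at most (1 − 1/r) · n^2/2. For r = 2, n = 157: the density bound is (1/2) · 24649/2 = 24649/4 ≈ 6162.25. The integer-valued extremum is e(T(157, 2)) = 6162, which is strictly less than the density bound 24649/4 since 2 ∤ 157 (the parts of T(157, 2) cannot all be equal).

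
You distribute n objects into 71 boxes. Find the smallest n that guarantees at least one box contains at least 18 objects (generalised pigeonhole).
n = (18 − 1)·71 + 1 = 1208

By the generalised pigeonhole principle, to guarantee some box contains ≥ r objects we need more than (r − 1) · k objects total. Threshold: n = (r − 1) · k + 1. With r = 18 and k = 71: n = 17 · 71 + 1 = 1207 + 1 = 1208. For n = 1207 = 17 · 71, we can put exactly 17 objects in every box, avoiding 18 in any single one — so 1208 is tight.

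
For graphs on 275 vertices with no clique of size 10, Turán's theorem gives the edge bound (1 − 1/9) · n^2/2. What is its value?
Turán density bound = (8/9) · 275^2/2 = 302500/9 ≈ 33611.1111

Turán's theorem: ex(n, K_{r+1}) is achieved by the complete r-partite Turán graph T(n, r) with parts as balanced as possible, and is at most (1 − 1/r) · n^2/2. For r = 9, n = 275: the density bound is (8/9) · 75625/2 = 302500/9 ≈ 33611.1111. The integer-valued extremum is e(T(275, 9)) = 33610, which is strictly less than the density bound 302500/9 since 9 ∤ 275 (the parts of T(275, 9) cannot all be equal).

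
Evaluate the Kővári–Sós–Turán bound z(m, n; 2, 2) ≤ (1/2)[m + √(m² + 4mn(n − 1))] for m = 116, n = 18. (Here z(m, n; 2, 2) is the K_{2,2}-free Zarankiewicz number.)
z(116, 18; 2, 2) ≤ (1/2)[116 + √(116² + 4·116·18·17)] = (1/2)[116 + √155440] = 255.1294

Kővári–Sós–Turán: let r_1, ..., r_116 be the row sums and z = Σ r_i the total number of 1s. Each pair of columns can share at most one row with both entries 1 (else a 2×2 all-ones block appears), so Σ_i C(r_i, 2) ≤ C(18, 2) = 153. By convexity Σ_i C(r_i, 2) ≥ 116·C(z/116, 2) = z(z − 116)/(2·116), giving z² − 116z − 116·18·17 ≤ 0 and hence z ≤ (1/2)[116 + √(13456 + 4·35496)] = (1/2)[116 + √155440] ≈ (1/2)(116 + 394.2588) = 255.1294.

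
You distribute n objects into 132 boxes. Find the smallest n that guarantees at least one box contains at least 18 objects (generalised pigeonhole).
n = (18 − 1)·132 + 1 = 2245

By the generalised pigeonhole principle, to guarantee some box contains ≥ r objects we need more than (r − 1) · k objects total. Threshold: n = (r − 1) · k + 1. With r = 18 and k = 132: n = 17 · 132 + 1 = 2244 + 1 = 2245. For n = 2244 = 17 · 132, we can put exactly 17 objects in every box, avoiding 18 in any single one — so 2245 is tight.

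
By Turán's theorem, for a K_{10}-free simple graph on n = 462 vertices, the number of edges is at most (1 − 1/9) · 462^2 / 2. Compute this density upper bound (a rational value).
Turán density bound = (8/9) · 462^2/2 = 94864

Turán's theorem: ex(n, K_{r+1}) is achieved by the complete r-partite Turán graph T(n, r) with parts as balanced as possible, and is at most (1 − 1/r) · n^2/2. For r = 9, n = 462: the density bound is (8/9) · 213444/2 = 94864. The integer-valued extremum is e(T(462, 9)) = 94863, which is strictly less than the density bound 94864 since 9 ∤ 462 (the parts of T(462, 9) cannot all be equal).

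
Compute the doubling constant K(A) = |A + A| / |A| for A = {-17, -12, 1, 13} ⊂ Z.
K = |A + A| / |A| = 10/4 = 5/2

Enumerate A + A = {a + b : a, b ∈ A}. With |A| = 4, there are |A|^2 = 16 ordered sum pairs; collecting distinct values, A + A = {-34, -29, -24, -16, -11, -4, 1, 2, 14, 26}, so |A + A| = 10. Thus K = 10/4 = 5/2. For comparison, the minimum possible |A + A| over all 4-element sets is 2·4 − 1 = 7 (so min K = 7/4), attained only by arithmetic progressions.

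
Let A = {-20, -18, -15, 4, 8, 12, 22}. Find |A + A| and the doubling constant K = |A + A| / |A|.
K = |A + A| / |A| = 27/7

Enumerate A + A = {a + b : a, b ∈ A}. With |A| = 7, there are |A|^2 = 49 ordered sum pairs; collecting distinct values, A + A = {-40, -38, -36, -35, -33, -30, -16, -14, -12, -11, -10, -8, -7, -6, -3, 2, 4, 7, 8, 12, 16, 20, 24, 26, 30, 34, 44}, so |A + A| = 27. Thus K = 27/7. For comparison, the minimum possible |A + A| over all 7-element sets is 2·7 − 1 = 13 (so min K = 13/7), attained only by arithmetic progressions.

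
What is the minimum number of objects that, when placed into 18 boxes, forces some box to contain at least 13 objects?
n = (13 − 1)·18 + 1 = 217

By the generalised pigeonhole principle, to guarantee some box contains ≥ r objects we need more than (r − 1) · k objects total. Threshold: n = (r − 1) · k + 1. With r = 13 and k = 18: n = 12 · 18 + 1 = 216 + 1 = 217. For n = 216 = 12 · 18, we can put exactly 12 objects in every box, avoiding 13 in any single one — so 217 is tight.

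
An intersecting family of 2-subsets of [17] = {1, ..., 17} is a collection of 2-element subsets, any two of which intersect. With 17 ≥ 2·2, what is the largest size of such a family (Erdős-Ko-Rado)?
max |F| = C(16, 1) = 16

The Erdős-Ko-Rado theorem states: for n ≥ 2k, an intersecting family of k-subsets of an n-element set has size at most C(n − 1, k − 1), with equality for 'star' families {A ⊆ [n] : |A| = k, i ∈ A} (fix an element i). For n = 17, k = 2: C(16, 1) = 16.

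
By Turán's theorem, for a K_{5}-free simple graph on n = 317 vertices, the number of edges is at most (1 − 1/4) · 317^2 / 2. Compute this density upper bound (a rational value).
Turán density bound = (3/4) · 317^2/2 = 301467/8 ≈ 37683.375

Turán's theorem: ex(n, K_{r+1}) is achieved by the complete r-partite Turán graph T(n, r) with parts as balanced as possible, and is at most (1 − 1/r) · n^2/2. For r = 4, n = 317: the density bound is (3/4) · 100489/2 = 301467/8 ≈ 37683.375. The integer-valued extremum is e(T(317, 4)) = 37683, which is strictly less than the density bound 301467/8 since 4 ∤ 317 (the parts of T(317, 4) cannot all be equal).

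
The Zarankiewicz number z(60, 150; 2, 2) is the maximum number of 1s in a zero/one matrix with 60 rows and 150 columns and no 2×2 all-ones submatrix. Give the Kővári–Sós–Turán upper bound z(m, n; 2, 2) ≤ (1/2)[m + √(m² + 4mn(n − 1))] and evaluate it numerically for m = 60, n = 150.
z(60, 150; 2, 2) ≤ (1/2)[60 + √(60² + 4·60·150·149)] = (1/2)[60 + √5367600] = 1188.4041

Kővári–Sós–Turán: let r_1, ..., r_60 be the row sums and z = Σ r_i the total number of 1s. Each pair of columns can share at most one row with both entries 1 (else a 2×2 all-ones block appears), so Σ_i C(r_i, 2) ≤ C(150, 2) = 11175. By convexity Σ_i C(r_i, 2) ≥ 60·C(z/60, 2) = z(z − 60)/(2·60), giving z² − 60z − 60·150·149 ≤ 0 and hence z ≤ (1/2)[60 + √(3600 + 4·1341000)] = (1/2)[60 + √5367600] ≈ (1/2)(60 + 2316.8081) = 1188.4041.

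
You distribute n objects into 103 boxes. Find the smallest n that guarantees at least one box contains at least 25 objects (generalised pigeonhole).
n = (25 − 1)·103 + 1 = 2473

By the generalised pigeonhole principle, to guarantee some box contains ≥ r objects we need more than (r − 1) · k objects total. Threshold: n = (r − 1) · k + 1. With r = 25 and k = 103: n = 24 · 103 + 1 = 2472 + 1 = 2473. For n = 2472 = 24 · 103, we can put exactly 24 objects in every box, avoiding 25 in any single one — so 2473 is tight.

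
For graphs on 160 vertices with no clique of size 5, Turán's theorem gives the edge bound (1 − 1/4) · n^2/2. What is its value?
Turán density bound = (3/4) · 160^2/2 = 9600

Turán's theorem: ex(n, K_{r+1}) is achieved by the complete r-partite Turán graph T(n, r) with parts as balanced as possible, and is at most (1 − 1/r) · n^2/2. For r = 4, n = 160: the density bound is (3/4) · 25600/2 = 9600. Since 4 ∣ 160, the Turán graph T(160, 4) has parts of equal size 40, and its edge count e(T(160, 4)) = 9600 attains the density bound exactly.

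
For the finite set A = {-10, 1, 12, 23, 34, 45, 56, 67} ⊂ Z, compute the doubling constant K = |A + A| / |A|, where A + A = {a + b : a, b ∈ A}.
K = |A + A| / |A| = 15/8

Enumerate A + A = {a + b : a, b ∈ A}. With |A| = 8, there are |A|^2 = 64 ordered sum pairs; collecting distinct values, A + A = {-20, -9, 2, 13, 24, 35, 46, 57, 68, 79, 90, 101, 112, 123, 134}, so |A + A| = 15. Thus K = 15/8. Here |A + A| = 2|A| − 1 = 15, the minimum possible — so K = 15/8 is minimal, which holds iff A is an arithmetic progression.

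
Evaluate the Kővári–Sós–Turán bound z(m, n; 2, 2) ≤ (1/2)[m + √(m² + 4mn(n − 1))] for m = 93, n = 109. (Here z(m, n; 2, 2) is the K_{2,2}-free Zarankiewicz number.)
z(93, 109; 2, 2) ≤ (1/2)[93 + √(93² + 4·93·109·108)] = (1/2)[93 + √4387833] = 1093.8577

Kővári–Sós–Turán: let r_1, ..., r_93 be the row sums and z = Σ r_i the total number of 1s. Each pair of columns can share at most one row with both entries 1 (else a 2×2 all-ones block appears), so Σ_i C(r_i, 2) ≤ C(109, 2) = 5886. By convexity Σ_i C(r_i, 2) ≥ 93·C(z/93, 2) = z(z − 93)/(2·93), giving z² − 93z − 93·109·108 ≤ 0 and hence z ≤ (1/2)[93 + √(8649 + 4·1094796)] = (1/2)[93 + √4387833] ≈ (1/2)(93 + 2094.7155) = 1093.8577.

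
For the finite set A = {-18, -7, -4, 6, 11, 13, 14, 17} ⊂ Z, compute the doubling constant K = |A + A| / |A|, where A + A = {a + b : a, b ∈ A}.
K = |A + A| / |A| = 32/8 = 4

Enumerate A + A = {a + b : a, b ∈ A}. With |A| = 8, there are |A|^2 = 64 ordered sum pairs; collecting distinct values, A + A = {-36, -25, -22, -14, -12, -11, -8, -7, -5, -4, -1, 2, 4, 6, 7, 9, 10, 12, 13, 17, 19, 20, 22, 23, 24, 25, 26, 27, 28, 30, 31, 34}, so |A + A| = 32. Thus K = 32/8 = 4. For comparison, the minimum possible |A + A| over all 8-element sets is 2·8 − 1 = 15 (so min K = 15/8), attained only by arithmetic progressions.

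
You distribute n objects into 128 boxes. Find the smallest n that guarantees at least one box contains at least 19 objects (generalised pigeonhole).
n = (19 − 1)·128 + 1 = 2305

By the generalised pigeonhole principle, to guarantee some box contains ≥ r objects we need more than (r − 1) · k objects total. Threshold: n = (r − 1) · k + 1. With r = 19 and k = 128: n = 18 · 128 + 1 = 2304 + 1 = 2305. For n = 2304 = 18 · 128, we can put exactly 18 objects in every box, avoiding 19 in any single one — so 2305 is tight.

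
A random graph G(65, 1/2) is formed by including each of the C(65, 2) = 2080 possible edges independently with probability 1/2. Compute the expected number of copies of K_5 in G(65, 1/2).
E[# K_5] = C(65, 5) · (1/2)^C(5, 2) = 8259888 / 2^10 = 516243/64 = 8066.296875

For each 5-subset S of vertices (there are C(65, 5) = 8259888 such S), let X_S = 1 if S induces a K_5 (all C(5, 2) = 10 edges present). Then P(X_S = 1) = (1/2)^10 = 1/1024. By linearity of expectation, E[# K_5] = C(65, 5) · (1/2)^10 = 8259888 / 1024 = 516243/64 = 8066.296875.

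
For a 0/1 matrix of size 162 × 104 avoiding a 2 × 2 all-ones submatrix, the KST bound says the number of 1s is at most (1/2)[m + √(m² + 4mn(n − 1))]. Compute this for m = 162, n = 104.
z(162, 104; 2, 2) ≤ (1/2)[162 + √(162² + 4·162·104·103)] = (1/2)[162 + √6967620] = 1400.8125

Kővári–Sós–Turán: let r_1, ..., r_162 be the row sums and z = Σ r_i the total number of 1s. Each pair of columns can share at most one row with both entries 1 (else a 2×2 all-ones block appears), so Σ_i C(r_i, 2) ≤ C(104, 2) = 5356. By convexity Σ_i C(r_i, 2) ≥ 162·C(z/162, 2) = z(z − 162)/(2·162), giving z² − 162z − 162·104·103 ≤ 0 and hence z ≤ (1/2)[162 + √(26244 + 4·1735344)] = (1/2)[162 + √6967620] ≈ (1/2)(162 + 2639.625) = 1400.8125.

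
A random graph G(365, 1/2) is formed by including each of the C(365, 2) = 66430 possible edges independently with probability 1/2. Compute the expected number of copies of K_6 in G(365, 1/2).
E[# K_6] = C(365, 6) · (1/2)^C(6, 2) = 3151277509380 / 2^15 = 787819377345/8192 ≈ 96169357.586060

For each 6-subset S of vertices (there are C(365, 6) = 3151277509380 such S), let X_S = 1 if S induces a K_6 (all C(6, 2) = 15 edges present). Then P(X_S = 1) = (1/2)^15 = 1/32768. By linearity of expectation, E[# K_6] = C(365, 6) · (1/2)^15 = 3151277509380 / 32768 = 787819377345/8192 ≈ 96169357.586060.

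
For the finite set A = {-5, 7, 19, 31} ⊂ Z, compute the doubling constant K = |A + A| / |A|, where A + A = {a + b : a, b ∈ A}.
K = |A + A| / |A| = 7/4

Enumerate A + A = {a + b : a, b ∈ A}. With |A| = 4, there are |A|^2 = 16 ordered sum pairs; collecting distinct values, A + A = {-10, 2, 14, 26, 38, 50, 62}, so |A + A| = 7. Thus K = 7/4. Here |A + A| = 2|A| − 1 = 7, the minimum possible — so K = 7/4 is minimal, which holds iff A is an arithmetic progression.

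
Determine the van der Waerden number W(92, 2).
W(92, 2) = 92 + 1 = 93

A 2-term AP is any pair of integers, so a monochromatic 2-AP exists iff some colour is used at least twice. With 92 colours, the colouring i ↦ i on {1, ..., 92} uses each colour once, avoiding any monochromatic pair, so W(92, 2) > 92. For {1, ..., 93}, pigeonhole forces two integers of the same colour, which form a monochromatic 2-AP. Hence W(92, 2) = 93.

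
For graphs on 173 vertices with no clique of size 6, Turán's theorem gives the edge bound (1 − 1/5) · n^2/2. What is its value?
Turán density bound = (4/5) · 173^2/2 = 59858/5 ≈ 11971.6

Turán's theorem: ex(n, K_{r+1}) is achieved by the complete r-partite Turán graph T(n, r) with parts as balanced as possible, and is at most (1 − 1/r) · n^2/2. For r = 5, n = 173: the density bound is (4/5) · 29929/2 = 59858/5 ≈ 11971.6. The integer-valued extremum is e(T(173, 5)) = 11971, which is strictly less than the density bound 59858/5 since 5 ∤ 173 (the parts of T(173, 5) cannot all be equal).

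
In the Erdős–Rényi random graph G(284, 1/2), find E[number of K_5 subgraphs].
E[# K_5] = C(284, 5) · (1/2)^C(5, 2) = 14860622056 / 2^10 = 1857577757/128 = 14512326.2265625

For each 5-subset S of vertices (there are C(284, 5) = 14860622056 such S), let X_S = 1 if S induces a K_5 (all C(5, 2) = 10 edges present). Then P(X_S = 1) = (1/2)^10 = 1/1024. By linearity of expectation, E[# K_5] = C(284, 5) · (1/2)^10 = 14860622056 / 1024 = 1857577757/128 = 14512326.2265625.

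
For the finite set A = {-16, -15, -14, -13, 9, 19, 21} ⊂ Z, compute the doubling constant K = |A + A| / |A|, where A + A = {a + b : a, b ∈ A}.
K = |A + A| / |A| = 23/7

Enumerate A + A = {a + b : a, b ∈ A}. With |A| = 7, there are |A|^2 = 49 ordered sum pairs; collecting distinct values, A + A = {-32, -31, -30, -29, -28, -27, -26, -7, -6, -5, -4, 3, 4, 5, 6, 7, 8, 18, 28, 30, 38, 40, 42}, so |A + A| = 23. Thus K = 23/7. For comparison, the minimum possible |A + A| over all 7-element sets is 2·7 − 1 = 13 (so min K = 13/7), attained only by arithmetic progressions.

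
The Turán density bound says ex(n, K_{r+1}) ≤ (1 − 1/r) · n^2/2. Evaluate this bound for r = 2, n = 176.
Turán density bound = (1/2) · 176^2/2 = 7744

Turán's theorem: ex(n, K_{r+1}) is achieved by the complete r-partite Turán graph T(n, r) with parts as balanced as possible, and is at most (1 − 1/r) · n^2/2. For r = 2, n = 176: the density bound is (1/2) · 30976/2 = 7744. Since 2 ∣ 176, the Turán graph T(176, 2) has parts of equal size 88, and its edge count e(T(176, 2)) = 7744 attains the density bound exactly.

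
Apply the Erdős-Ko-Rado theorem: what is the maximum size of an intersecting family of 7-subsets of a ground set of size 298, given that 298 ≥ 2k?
max |F| = C(297, 6) = 906015196548

The Erdős-Ko-Rado theorem states: for n ≥ 2k, an intersecting family of k-subsets of an n-element set has size at most C(n − 1, k − 1), with equality for 'star' families {A ⊆ [n] : |A| = k, i ∈ A} (fix an element i). For n = 298, k = 7: C(297, 6) = 906015196548.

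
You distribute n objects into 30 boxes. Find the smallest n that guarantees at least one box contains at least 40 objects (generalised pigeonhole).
n = (40 − 1)·30 + 1 = 1171

By the generalised pigeonhole principle, to guarantee some box contains ≥ r objects we need more than (r − 1) · k objects total. Threshold: n = (r − 1) · k + 1. With r = 40 and k = 30: n = 39 · 30 + 1 = 1170 + 1 = 1171. For n = 1170 = 39 · 30, we can put exactly 39 objects in every box, avoiding 40 in any single one — so 1171 is tight.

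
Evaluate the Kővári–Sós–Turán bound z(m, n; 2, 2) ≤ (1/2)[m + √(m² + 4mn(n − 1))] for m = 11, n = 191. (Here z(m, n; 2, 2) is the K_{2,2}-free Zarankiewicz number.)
z(11, 191; 2, 2) ≤ (1/2)[11 + √(11² + 4·11·191·190)] = (1/2)[11 + √1596881] = 637.3388

Kővári–Sós–Turán: let r_1, ..., r_11 be the row sums and z = Σ r_i the total number of 1s. Each pair of columns can share at most one row with both entries 1 (else a 2×2 all-ones block appears), so Σ_i C(r_i, 2) ≤ C(191, 2) = 18145. By convexity Σ_i C(r_i, 2) ≥ 11·C(z/11, 2) = z(z − 11)/(2·11), giving z² − 11z − 11·191·190 ≤ 0 and hence z ≤ (1/2)[11 + √(121 + 4·399190)] = (1/2)[11 + √1596881] ≈ (1/2)(11 + 1263.6776) = 637.3388.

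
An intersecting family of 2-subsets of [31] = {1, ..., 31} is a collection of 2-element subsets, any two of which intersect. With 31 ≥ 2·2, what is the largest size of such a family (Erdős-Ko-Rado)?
max |F| = C(30, 1) = 30

Erdős-Ko-Rado (1961): when n ≥ 2k, max |F| = C(n−1, k−1). The bound is attained by the star {A : i ∈ A} for any fixed i ∈ [n]. Here C(31−1, 2−1) = C(30, 1) = 30.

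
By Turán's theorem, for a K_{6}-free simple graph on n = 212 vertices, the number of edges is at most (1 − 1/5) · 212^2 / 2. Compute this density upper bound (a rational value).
Turán density bound = (4/5) · 212^2/2 = 89888/5 ≈ 17977.6

Turán's theorem: ex(n, K_{r+1}) is achieved by the complete r-partite Turán graph T(n, r) with parts as balanced as possible, and is at most (1 − 1/r) · n^2/2. For r = 5, n = 212: the density bound is (4/5) · 44944/2 = 89888/5 ≈ 17977.6. The integer-valued extremum is e(T(212, 5)) = 17977, which is strictly less than the density bound 89888/5 since 5 ∤ 212 (the parts of T(212, 5) cannot all be equal).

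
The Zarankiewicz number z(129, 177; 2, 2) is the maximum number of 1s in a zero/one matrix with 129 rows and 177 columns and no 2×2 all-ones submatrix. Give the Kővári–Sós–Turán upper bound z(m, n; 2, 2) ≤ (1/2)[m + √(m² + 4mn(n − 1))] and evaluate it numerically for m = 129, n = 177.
z(129, 177; 2, 2) ≤ (1/2)[129 + √(129² + 4·129·177·176)] = (1/2)[129 + √16091073] = 2070.184

Kővári–Sós–Turán: let r_1, ..., r_129 be the row sums and z = Σ r_i the total number of 1s. Each pair of columns can share at most one row with both entries 1 (else a 2×2 all-ones block appears), so Σ_i C(r_i, 2) ≤ C(177, 2) = 15576. By convexity Σ_i C(r_i, 2) ≥ 129·C(z/129, 2) = z(z − 129)/(2·129), giving z² − 129z − 129·177·176 ≤ 0 and hence z ≤ (1/2)[129 + √(16641 + 4·4018608)] = (1/2)[129 + √16091073] ≈ (1/2)(129 + 4011.368) = 2070.184.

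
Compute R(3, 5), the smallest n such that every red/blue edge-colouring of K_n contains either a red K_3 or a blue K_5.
R(3, 5) = 14

Lower bound: an explicit 2-colouring of K_{13} (typically a Paley-type or other structured construction) avoids a red K_3 and a blue K_5, showing R(3, 5) > 13.
Upper bound: the Erdős–Szekeres recurrence R(r, t') ≤ R(r−1, t') + R(r, t'−1) yields R(3, 5) ≤ 14.
Hence R(3, 5) = 14.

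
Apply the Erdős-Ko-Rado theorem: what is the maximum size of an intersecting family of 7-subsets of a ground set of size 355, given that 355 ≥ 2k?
max |F| = C(354, 6) = 2619320984280

Erdős-Ko-Rado (1961): when n ≥ 2k, max |F| = C(n−1, k−1). The bound is attained by the star {A : i ∈ A} for any fixed i ∈ [n]. Here C(355−1, 7−1) = C(354, 6) = 2619320984280.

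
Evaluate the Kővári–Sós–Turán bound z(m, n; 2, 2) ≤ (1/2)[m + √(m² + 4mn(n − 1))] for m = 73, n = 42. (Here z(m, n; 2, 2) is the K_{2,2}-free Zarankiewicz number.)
z(73, 42; 2, 2) ≤ (1/2)[73 + √(73² + 4·73·42·41)] = (1/2)[73 + √508153] = 392.9243

Kővári–Sós–Turán: let r_1, ..., r_73 be the row sums and z = Σ r_i the total number of 1s. Each pair of columns can share at most one row with both entries 1 (else a 2×2 all-ones block appears), so Σ_i C(r_i, 2) ≤ C(42, 2) = 861. By convexity Σ_i C(r_i, 2) ≥ 73·C(z/73, 2) = z(z − 73)/(2·73), giving z² − 73z − 73·42·41 ≤ 0 and hence z ≤ (1/2)[73 + √(5329 + 4·125706)] = (1/2)[73 + √508153] ≈ (1/2)(73 + 712.8485) = 392.9243.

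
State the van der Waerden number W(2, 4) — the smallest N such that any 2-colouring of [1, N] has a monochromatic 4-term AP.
W(2, 4) = 35

W(2, 4) = 35. The lower bound W(2, 4) > 34 comes from an explicit good 2-colouring of [1, 34]; the upper bound W(2, 4) ≤ 35 was verified by exhaustive search over 2-colourings of [1, 35].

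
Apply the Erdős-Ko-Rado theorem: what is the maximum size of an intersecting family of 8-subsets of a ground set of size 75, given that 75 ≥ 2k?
max |F| = C(74, 7) = 1799579064

The Erdős-Ko-Rado theorem states: for n ≥ 2k, an intersecting family of k-subsets of an n-element set has size at most C(n − 1, k − 1), with equality for 'star' families {A ⊆ [n] : |A| = k, i ∈ A} (fix an element i). For n = 75, k = 8: C(74, 7) = 1799579064.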